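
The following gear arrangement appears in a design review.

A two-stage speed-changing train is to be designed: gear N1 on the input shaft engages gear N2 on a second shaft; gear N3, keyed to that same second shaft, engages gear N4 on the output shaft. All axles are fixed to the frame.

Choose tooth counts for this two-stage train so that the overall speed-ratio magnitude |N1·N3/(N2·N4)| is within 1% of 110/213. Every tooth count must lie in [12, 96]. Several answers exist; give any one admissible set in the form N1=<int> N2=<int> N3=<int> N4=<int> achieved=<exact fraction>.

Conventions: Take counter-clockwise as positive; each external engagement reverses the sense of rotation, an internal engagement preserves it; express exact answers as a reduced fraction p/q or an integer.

N1=20 N2=12 N3=22 N4=71 achieved=110/213

design class (target 110/213): fixed-axis compound train
target = 110/213 in lowest terms: an exact hit needs N1·N3 = k·110 and N2·N4 = k·213 for one integer k, every count in [12, 96]; additionally prefer no 1:1 stage (N1 ≠ N2, N3 ≠ N4)
k = 1…3: no 1:1-free in-range split of k·110 and k·213 into factor pairs; take k = 4
k = 4: N1·N3 = 440 = 20·22, N2·N4 = 852 = 12·71
achieved = 20·22/(12·71) = 110/213; |achieved − target| = 0 ≤ 11/2130 ✓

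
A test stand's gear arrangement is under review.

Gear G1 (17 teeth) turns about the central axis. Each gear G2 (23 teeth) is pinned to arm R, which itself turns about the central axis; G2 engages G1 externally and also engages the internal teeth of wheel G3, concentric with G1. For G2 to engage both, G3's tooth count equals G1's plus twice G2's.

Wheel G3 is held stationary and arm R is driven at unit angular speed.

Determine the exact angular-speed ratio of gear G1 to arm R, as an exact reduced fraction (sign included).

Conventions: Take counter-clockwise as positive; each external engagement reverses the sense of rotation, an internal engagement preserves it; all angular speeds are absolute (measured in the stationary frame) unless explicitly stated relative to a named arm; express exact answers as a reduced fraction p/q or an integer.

80/17

planetary set (17T centre, 23T on arm, 63T internal) — Willis relation
ring teeth: 17 + 2·23 = 63
17(ω_sun−ω_arm) = −63(ω_ring−ω_arm),  ω_ring = 0, ω_arm = 1
ω_sun = 1 − (63/17)(0−1) = 80/17
ω_out/ω_in = 80/17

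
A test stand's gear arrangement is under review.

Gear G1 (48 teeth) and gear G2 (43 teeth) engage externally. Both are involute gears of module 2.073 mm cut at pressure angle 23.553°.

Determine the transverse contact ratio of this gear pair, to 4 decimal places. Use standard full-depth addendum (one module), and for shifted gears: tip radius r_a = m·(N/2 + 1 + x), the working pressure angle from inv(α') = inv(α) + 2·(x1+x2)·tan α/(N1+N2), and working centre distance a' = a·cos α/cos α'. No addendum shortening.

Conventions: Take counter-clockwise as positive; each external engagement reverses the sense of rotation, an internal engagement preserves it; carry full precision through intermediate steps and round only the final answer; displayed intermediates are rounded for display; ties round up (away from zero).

1.5784

class = single-mesh tooth geometry [involute pair 48T × 43T, m = 2.073]
base radii: r_b1 = 45.607202, r_b2 = 40.856452
tip radii: r_a1 = 51.825000, r_a2 = 46.642500
no profile shift: α' = α, a' = a
action lengths: √(r_a1²−r_b1²) = 24.613284, √(r_a2²−r_b2²) = 22.500514
base pitch p_b = π·m·cos α = 5.969969
CR = (24.613284 + 22.500514 − 94.321500·sin 23.55300°)/5.969969 = 1.578432
contact ratio ≈ 1.5784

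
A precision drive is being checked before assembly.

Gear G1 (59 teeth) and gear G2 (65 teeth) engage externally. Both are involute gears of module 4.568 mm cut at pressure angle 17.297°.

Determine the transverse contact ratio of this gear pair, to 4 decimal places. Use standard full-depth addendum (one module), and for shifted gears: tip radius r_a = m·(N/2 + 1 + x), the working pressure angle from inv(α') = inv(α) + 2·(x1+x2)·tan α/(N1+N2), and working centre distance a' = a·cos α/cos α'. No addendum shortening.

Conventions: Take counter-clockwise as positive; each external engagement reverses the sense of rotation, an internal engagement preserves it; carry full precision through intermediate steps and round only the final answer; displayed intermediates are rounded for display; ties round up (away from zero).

class = single-mesh tooth geometry [involute pair 59T × 65T, m = 4.568]
base radii: r_b1 = 128.661844, r_b2 = 141.746100
tip radii: r_a1 = 139.324000, r_a2 = 153.028000
no profile shift: α' = α, a' = a
action lengths: √(r_a1²−r_b1²) = 53.453782, √(r_a2²−r_b2²) = 57.668119
base pitch p_b = π·m·cos α = 13.701800
CR = (53.453782 + 57.668119 − 283.216000·sin 17.29700°)/13.701800 = 1.964321
contact ratio ≈ 1.9643

1.9643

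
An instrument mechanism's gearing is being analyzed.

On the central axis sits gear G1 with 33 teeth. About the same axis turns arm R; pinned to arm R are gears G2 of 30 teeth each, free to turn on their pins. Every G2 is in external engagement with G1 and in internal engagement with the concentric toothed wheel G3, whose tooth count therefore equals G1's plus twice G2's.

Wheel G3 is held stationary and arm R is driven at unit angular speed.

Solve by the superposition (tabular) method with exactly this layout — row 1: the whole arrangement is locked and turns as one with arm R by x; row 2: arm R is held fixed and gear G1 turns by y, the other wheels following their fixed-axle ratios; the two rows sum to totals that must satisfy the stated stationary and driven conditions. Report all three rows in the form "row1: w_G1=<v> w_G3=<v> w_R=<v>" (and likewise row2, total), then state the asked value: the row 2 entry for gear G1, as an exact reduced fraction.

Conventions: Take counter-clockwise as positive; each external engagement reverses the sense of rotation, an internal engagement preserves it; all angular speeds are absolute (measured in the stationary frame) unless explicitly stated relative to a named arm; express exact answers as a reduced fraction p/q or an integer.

recognized (axles ride arm R): planetary set, 33/30/93 teeth
row 1: whole set turns with the arm by x
superposition row 2 [arm held]: sun y, ring −(33/93)·y, arm 0
boundary: total ω_ring = x − (33/93)·y = 0 and total ω_arm = x = 1  ⇒  y = 31/11, x = 1
row 2 ring = −(33/93)·31/11 = -1
totals (row 1 + row 2): sun 1 + 31/11 = 42/11, ring 1 + (-1) = 0, arm 1 + 0 = 1
asked cell (row2, sun) = 31/11

row1: w_G1=1 w_G3=1 w_R=1
row2: w_G1=31/11 w_G3=-1 w_R=0
total: w_G1=42/11 w_G3=0 w_R=1
asked value: 31/11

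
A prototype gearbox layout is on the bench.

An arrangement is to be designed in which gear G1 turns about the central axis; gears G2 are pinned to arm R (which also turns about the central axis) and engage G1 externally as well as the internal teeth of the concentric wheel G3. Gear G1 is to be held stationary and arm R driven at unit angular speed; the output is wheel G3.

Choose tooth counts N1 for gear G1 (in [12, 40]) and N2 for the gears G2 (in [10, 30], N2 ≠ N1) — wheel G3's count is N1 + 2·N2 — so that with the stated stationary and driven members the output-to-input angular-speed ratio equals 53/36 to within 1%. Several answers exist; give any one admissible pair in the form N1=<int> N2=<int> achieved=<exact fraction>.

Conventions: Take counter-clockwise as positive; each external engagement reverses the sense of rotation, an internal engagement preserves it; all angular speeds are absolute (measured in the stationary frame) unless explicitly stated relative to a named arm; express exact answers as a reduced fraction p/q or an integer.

N1=34 N2=19 achieved=53/36

planetary set to be sized for 53/36 (Willis relation)
Willis with ω_sun = 0: ω_ring/ω_arm = (N1+N3)/N3; set equal to 53/36  ⇒  N3/N1 = 1/(53/36 − 1) = 36/17
N3 = N1 + 2·N2  ⇒  N2/N1 = (N3/N1 − 1)/2 = (36/17 − 1)/2 = 19/34
smallest multiple with N1 ≥ 12 and N2 ≥ 10: k = 1  ⇒  N1 = 1·34 = 34, N2 = 1·19 = 19 (N1 ≤ 40, N2 ≤ 30, N2 ≠ N1 ✓), N3 = 34 + 2·19 = 72
check: (N1+N3)/N3 with N1 = 34, N3 = 72 gives 53/36; |achieved − target| = 0 ≤ 53/3600 ✓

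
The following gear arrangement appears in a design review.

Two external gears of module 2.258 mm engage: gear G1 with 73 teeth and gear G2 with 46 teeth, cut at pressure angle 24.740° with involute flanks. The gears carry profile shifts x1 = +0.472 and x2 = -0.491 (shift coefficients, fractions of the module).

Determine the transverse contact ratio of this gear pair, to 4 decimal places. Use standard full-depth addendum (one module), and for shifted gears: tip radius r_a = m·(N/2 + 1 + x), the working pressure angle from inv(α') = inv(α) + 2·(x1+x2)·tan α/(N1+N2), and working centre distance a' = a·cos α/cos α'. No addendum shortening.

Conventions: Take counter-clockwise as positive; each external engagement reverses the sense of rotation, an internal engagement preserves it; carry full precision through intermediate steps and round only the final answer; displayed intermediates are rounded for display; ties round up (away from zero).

1.5593

topology: single-mesh involute geometry — m = 2.258, 73T/46T pair
base radii: r_b1 = 74.852457, r_b2 = 47.167302
tip radii: r_a1 = 85.740776, r_a2 = 53.083322
inv(α') = inv(24.740°) + 2·(+0.472-0.491)·tan α/(73+46) = 0.02885310  ⇒  α' = 24.70022°
a' = a·cos α / cos α' = 134.3510·cos 24.740°/cos 24.70022° = 134.308066
action lengths: √(r_a1²−r_b1²) = 41.816149, √(r_a2²−r_b2²) = 24.353331
base pitch p_b = π·m·cos α = 6.442628
CR = (41.816149 + 24.353331 − 134.308066·sin 24.70022°)/6.442628 = 1.559315
contact ratio ≈ 1.5593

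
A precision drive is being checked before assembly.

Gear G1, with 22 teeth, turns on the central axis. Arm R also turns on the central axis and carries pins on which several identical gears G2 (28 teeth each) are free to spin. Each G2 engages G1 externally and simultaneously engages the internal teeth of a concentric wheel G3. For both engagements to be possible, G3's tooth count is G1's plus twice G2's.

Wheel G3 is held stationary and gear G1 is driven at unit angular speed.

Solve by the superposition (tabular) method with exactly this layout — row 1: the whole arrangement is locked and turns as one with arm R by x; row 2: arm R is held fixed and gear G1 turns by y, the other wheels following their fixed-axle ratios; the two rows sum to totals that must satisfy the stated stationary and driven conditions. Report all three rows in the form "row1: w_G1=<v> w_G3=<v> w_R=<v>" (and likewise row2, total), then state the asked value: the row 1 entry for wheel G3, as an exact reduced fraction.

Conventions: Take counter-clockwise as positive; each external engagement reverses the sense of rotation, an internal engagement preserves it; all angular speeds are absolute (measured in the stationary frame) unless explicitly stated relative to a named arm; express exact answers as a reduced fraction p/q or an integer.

topology: planetary set — G1 22T / G2 28T / G3 78T, arm = carrier (Willis)
superposition row 1 [locked train]: every member turns x
superposition row 2 [arm held]: sun y, ring −(22/78)·y, arm 0
boundary: total ω_ring = x − (22/78)·y = 0 and total ω_sun = x + y = 1  ⇒  y = 39/50, x = 11/50
row 2 ring = −(22/78)·39/50 = -11/50
totals (row 1 + row 2): sun 11/50 + 39/50 = 1, ring 11/50 + (-11/50) = 0, arm 11/50 + 0 = 11/50
asked cell (row1, ring) = 11/50

row1: w_G1=11/50 w_G3=11/50 w_R=11/50
row2: w_G1=39/50 w_G3=-11/50 w_R=0
total: w_G1=1 w_G3=0 w_R=11/50
asked value: 11/50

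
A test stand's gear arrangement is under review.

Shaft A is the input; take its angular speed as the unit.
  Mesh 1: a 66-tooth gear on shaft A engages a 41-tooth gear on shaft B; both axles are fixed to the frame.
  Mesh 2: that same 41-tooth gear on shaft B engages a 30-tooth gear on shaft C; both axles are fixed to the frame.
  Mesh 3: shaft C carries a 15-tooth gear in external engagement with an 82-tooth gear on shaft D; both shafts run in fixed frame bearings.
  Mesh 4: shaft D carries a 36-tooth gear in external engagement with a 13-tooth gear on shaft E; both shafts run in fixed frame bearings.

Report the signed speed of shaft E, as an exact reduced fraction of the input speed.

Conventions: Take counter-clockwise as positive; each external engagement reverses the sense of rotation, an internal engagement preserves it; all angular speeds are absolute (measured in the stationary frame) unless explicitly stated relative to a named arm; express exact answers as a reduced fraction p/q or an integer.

4-mesh fixed-axis compound train (all bearings frame-fixed)
mesh 1 [66T→41T]: |ω|/ω_in = 1×66/41 = 66/41, sense flips to −
mesh 2 [41T→30T]: |ω|/ω_in = (66/41)×41/30 = 11/5, sense flips to +
mesh 3 [15T→82T]: |ω|/ω_in = (11/5)×15/82 = 33/82, sense flips to −
mesh 4 [36T→13T]: |ω|/ω_in = (33/82)×36/13 = 594/533, sense flips to +
signed output speed (× input speed) = 594/533

594/533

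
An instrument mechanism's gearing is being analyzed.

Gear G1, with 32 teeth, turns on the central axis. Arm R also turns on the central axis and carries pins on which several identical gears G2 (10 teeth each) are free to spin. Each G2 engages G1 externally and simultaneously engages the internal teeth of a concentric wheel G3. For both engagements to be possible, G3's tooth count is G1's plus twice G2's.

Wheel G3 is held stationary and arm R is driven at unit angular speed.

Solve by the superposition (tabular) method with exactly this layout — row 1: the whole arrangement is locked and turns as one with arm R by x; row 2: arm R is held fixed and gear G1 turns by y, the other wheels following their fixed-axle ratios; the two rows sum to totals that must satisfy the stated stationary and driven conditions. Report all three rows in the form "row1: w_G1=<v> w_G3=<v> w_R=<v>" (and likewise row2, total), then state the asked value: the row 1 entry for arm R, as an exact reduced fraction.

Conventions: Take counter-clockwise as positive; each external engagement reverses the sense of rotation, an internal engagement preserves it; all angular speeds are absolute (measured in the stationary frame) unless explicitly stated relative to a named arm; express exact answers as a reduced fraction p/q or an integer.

row1: w_G1=1 w_G3=1 w_R=1
row2: w_G1=13/8 w_G3=-1 w_R=0
total: w_G1=21/8 w_G3=0 w_R=1
asked value: 1

topology: planetary set — G1 32T / G2 10T / G3 52T, arm = carrier (Willis)
superposition row 1 [locked train]: every member turns x
row 2 — arm fixed, fixed-axis ratios: sun y, ring −(32/52)·y, arm 0
boundary: total ω_ring = x − (32/52)·y = 0 and total ω_arm = x = 1  ⇒  y = 13/8, x = 1
row 2 ring = −(32/52)·13/8 = -1
totals (row 1 + row 2): sun 1 + 13/8 = 21/8, ring 1 + (-1) = 0, arm 1 + 0 = 1
asked cell (row1, arm) = 1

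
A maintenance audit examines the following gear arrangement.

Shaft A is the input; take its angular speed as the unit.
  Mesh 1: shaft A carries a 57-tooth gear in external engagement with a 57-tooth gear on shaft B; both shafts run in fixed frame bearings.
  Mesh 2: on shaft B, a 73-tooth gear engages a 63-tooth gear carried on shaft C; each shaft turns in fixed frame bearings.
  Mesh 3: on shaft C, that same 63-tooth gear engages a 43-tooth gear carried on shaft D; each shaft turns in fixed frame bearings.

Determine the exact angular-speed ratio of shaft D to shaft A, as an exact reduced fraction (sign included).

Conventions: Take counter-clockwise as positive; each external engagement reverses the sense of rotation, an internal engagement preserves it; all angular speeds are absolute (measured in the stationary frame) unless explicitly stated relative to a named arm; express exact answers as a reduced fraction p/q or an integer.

class = fixed-axis compound train [3 meshes; 3 ratios multiply, 3 sense flips]
mesh 1 [57T→57T]: running ratio 1, sense −
mesh 2 [73T→63T]: running ratio 73/63, sense +
mesh 3 [63T→43T]: running ratio 73/43, sense −
ω_out/ω_in = -73/43

-73/43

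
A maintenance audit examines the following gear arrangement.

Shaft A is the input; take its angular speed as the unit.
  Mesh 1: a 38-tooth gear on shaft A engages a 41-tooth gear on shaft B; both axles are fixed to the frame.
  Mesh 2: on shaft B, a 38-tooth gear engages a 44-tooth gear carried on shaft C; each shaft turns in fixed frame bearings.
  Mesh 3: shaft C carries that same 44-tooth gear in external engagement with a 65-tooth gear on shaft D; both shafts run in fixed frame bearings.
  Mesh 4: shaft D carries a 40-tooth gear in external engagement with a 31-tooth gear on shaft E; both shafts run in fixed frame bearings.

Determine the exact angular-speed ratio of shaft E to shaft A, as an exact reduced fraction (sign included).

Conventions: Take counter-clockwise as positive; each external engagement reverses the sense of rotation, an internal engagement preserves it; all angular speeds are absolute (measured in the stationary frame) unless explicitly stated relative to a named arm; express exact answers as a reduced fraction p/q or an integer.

11552/16523

class = fixed-axis compound train [4 meshes; 4 ratios multiply, 4 sense flips]
mesh 1 [38T→41T]: running ratio 38/41, sense −
mesh 2 [38T→44T]: running ratio 361/451, sense +
mesh 3 [44T→65T]: running ratio 1444/2665, sense −
mesh 4 [40T→31T]: running ratio 11552/16523, sense +
ω_out/ω_in = 11552/16523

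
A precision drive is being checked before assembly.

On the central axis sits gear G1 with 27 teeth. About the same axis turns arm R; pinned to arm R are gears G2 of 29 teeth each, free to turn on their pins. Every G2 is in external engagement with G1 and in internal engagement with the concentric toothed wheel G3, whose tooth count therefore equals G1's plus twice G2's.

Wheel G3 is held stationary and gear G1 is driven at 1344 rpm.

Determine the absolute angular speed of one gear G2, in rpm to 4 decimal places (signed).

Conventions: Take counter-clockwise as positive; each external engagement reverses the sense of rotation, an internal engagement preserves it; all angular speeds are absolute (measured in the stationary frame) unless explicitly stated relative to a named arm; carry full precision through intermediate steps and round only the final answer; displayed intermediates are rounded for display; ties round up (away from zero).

recognized (axles ride arm R): planetary set, 27/29/85 teeth
normalise by the input: solve with ω_sun = 1, then scale by 1344 rpm
ring teeth: 27 + 2·29 = 85
27(ω_sun−ω_arm) = −85(ω_ring−ω_arm),  ω_ring = 0, ω_sun = 1
27(1−ω_arm) = −85(0−ω_arm)  ⇒  112·ω_arm = 27  ⇒  ω_arm = 27/112
sun–planet mesh: 27·(1−27/112) = −29·(ω_p−ω_arm)  ⇒  ω_p−ω_arm = -2295/3248
ω_p = 27/112 − 2295/3248 = -27/58
scale: ω_p = -27/58 × 1344 rpm = -625.6552 rpm

-625.6552 rpm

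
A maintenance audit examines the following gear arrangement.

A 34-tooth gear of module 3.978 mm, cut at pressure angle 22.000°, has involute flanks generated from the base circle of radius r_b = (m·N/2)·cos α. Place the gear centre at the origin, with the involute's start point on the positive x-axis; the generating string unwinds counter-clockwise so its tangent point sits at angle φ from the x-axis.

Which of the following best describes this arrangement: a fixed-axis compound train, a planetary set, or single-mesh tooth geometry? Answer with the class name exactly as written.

single-mesh tooth geometry

topology: single-mesh involute geometry — m = 3.978, N = 34
classification: single-mesh tooth geometry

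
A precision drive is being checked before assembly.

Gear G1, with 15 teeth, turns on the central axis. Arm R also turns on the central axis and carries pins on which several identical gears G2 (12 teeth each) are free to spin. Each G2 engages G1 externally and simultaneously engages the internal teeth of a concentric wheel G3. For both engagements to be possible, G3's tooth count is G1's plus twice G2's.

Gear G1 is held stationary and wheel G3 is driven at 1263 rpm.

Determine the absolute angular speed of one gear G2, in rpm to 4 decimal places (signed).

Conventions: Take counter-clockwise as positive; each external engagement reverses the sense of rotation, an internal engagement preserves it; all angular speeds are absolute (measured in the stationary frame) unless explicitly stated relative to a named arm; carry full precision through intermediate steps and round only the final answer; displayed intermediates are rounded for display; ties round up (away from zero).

class = planetary set [G3 = 15+2·12 = 39; Willis about the carrier]
normalise by the input: solve with ω_ring = 1, then scale by 1263 rpm
ring teeth: 15 + 2·12 = 39
15(ω_sun−ω_arm) = −39(ω_ring−ω_arm),  ω_sun = 0, ω_ring = 1
15(0−ω_arm) = −39(1−ω_arm)  ⇒  54·ω_arm = 39  ⇒  ω_arm = 13/18
sun–planet mesh: 15·(0−13/18) = −12·(ω_p−ω_arm)  ⇒  ω_p−ω_arm = 65/72
ω_p = 13/18 + 65/72 = 13/8
scale: ω_p = 13/8 × 1263 rpm = +2052.3750 rpm

+2052.3750 rpm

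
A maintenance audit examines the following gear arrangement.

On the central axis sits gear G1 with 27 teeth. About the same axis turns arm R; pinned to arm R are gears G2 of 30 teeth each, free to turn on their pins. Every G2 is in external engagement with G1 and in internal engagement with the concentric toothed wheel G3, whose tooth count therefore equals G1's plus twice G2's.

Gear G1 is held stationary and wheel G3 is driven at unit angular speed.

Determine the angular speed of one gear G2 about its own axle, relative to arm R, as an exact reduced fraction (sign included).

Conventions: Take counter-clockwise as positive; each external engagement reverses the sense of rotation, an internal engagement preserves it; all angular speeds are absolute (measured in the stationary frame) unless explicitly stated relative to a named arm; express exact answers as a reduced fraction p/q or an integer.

recognized (axles ride arm R): planetary set, 27/30/87 teeth
ring teeth: 27 + 2·30 = 87
27(ω_sun−ω_arm) = −87(ω_ring−ω_arm),  ω_sun = 0, ω_ring = 1
27(0−ω_arm) = −87(1−ω_arm)  ⇒  114·ω_arm = 87  ⇒  ω_arm = 29/38
sun–planet mesh: 27·(0−29/38) = −30·(ω_p−ω_arm)  ⇒  ω_p−ω_arm = 261/380
exact speed ratio = 261/380

261/380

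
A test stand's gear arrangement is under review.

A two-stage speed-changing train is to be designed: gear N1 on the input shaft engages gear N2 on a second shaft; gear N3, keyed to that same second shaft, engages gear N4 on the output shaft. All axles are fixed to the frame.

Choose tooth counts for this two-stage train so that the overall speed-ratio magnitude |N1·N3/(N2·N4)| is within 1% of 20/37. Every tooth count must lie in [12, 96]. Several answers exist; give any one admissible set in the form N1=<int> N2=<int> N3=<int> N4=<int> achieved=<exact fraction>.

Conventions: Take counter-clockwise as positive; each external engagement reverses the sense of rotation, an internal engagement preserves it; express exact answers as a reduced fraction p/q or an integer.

design class (target 20/37): fixed-axis compound train
target = 20/37 in lowest terms: an exact hit needs N1·N3 = k·20 and N2·N4 = k·37 for one integer k, every count in [12, 96]; additionally prefer no 1:1 stage (N1 ≠ N2, N3 ≠ N4)
k = 1…11: no 1:1-free in-range split of k·20 and k·37 into factor pairs; take k = 12
k = 12: N1·N3 = 240 = 12·20, N2·N4 = 444 = 37·12
achieved = 12·20/(37·12) = 20/37; |achieved − target| = 0 ≤ 1/185 ✓

N1=12 N2=37 N3=20 N4=12 achieved=20/37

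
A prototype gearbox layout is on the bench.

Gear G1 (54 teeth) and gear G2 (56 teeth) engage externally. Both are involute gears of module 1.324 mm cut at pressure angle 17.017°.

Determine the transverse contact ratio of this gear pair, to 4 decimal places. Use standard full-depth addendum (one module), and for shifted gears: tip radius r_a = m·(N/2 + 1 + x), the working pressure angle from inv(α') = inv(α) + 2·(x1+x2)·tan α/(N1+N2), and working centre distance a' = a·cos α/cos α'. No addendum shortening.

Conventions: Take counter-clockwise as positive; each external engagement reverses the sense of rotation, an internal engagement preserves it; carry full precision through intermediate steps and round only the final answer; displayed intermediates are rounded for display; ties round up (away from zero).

1.9583

recognized (one external pair, fixed centres): single-mesh tooth geometry, m = 1.324, N1 = 54, N2 = 56
base radii: r_b1 = 34.182880, r_b2 = 35.448912
tip radii: r_a1 = 37.072000, r_a2 = 38.396000
no profile shift: α' = α, a' = a
action lengths: √(r_a1²−r_b1²) = 14.347958, √(r_a2²−r_b2²) = 14.752201
base pitch p_b = π·m·cos α = 3.977359
CR = (14.347958 + 14.752201 − 72.820000·sin 17.01700°)/3.977359 = 1.958332
contact ratio ≈ 1.9583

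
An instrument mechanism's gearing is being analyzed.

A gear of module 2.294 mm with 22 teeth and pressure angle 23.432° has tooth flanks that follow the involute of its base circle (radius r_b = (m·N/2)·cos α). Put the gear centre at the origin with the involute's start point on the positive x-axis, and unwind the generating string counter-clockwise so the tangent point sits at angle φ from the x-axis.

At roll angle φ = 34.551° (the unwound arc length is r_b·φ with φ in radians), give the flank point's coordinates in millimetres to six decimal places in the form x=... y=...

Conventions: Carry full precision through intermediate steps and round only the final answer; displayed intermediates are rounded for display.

x=26.987695 y=1.631641

topology: single-mesh involute geometry — m = 2.294, N = 22
pitch radius r_p = m·N/2 = 2.294·22/2 = 25.234000
base radius r_b = r_p·cos α = 25.234000·cos 23.432° = 23.153019
roll angle φ = 34.551° = 0.60302871 rad
x = r_b·(cos φ + φ·sin φ) = 26.987695
y = r_b·(sin φ − φ·cos φ) = 1.631641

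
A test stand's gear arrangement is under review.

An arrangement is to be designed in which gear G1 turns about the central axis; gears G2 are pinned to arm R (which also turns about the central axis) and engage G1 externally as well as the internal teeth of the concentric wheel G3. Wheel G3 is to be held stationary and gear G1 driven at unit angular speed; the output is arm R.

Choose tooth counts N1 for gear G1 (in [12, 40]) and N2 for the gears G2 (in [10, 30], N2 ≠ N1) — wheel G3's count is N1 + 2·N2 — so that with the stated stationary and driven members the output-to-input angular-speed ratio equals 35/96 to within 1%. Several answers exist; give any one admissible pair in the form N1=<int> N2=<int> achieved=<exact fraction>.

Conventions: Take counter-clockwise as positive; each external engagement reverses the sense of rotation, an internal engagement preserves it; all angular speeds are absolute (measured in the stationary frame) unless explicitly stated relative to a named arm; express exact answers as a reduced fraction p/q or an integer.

topology: planetary set — design target 35/96, arm = carrier (Willis)
Willis with ω_ring = 0: ω_arm/ω_sun = N1/(N1+N3); set equal to 35/96  ⇒  N3/N1 = 1/(35/96) − 1 = 61/35
N3 = N1 + 2·N2  ⇒  N2/N1 = (N3/N1 − 1)/2 = (61/35 − 1)/2 = 13/35
smallest multiple with N1 ≥ 12 and N2 ≥ 10: k = 1  ⇒  N1 = 1·35 = 35, N2 = 1·13 = 13 (N1 ≤ 40, N2 ≤ 30, N2 ≠ N1 ✓), N3 = 35 + 2·13 = 61
check: N1/(N1+N3) with N1 = 35, N3 = 61 gives 35/96; |achieved − target| = 0 ≤ 7/1920 ✓

N1=35 N2=13 achieved=35/96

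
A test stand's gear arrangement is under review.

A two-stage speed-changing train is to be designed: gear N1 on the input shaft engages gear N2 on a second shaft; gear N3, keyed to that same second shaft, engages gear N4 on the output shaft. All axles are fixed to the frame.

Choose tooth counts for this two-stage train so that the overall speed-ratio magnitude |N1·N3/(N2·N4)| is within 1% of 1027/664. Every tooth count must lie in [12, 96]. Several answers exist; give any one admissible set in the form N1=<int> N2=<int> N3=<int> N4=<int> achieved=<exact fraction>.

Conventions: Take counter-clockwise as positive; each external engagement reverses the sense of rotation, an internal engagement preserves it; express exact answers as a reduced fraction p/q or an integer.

class = fixed-axis compound train [2-stage, 1027/664 wanted]
target = 1027/664 in lowest terms: an exact hit needs N1·N3 = k·1027 and N2·N4 = k·664 for one integer k, every count in [12, 96]; additionally prefer no 1:1 stage (N1 ≠ N2, N3 ≠ N4)
k = 1: no 1:1-free in-range split of k·1027 and k·664 into factor pairs; take k = 2
k = 2: N1·N3 = 2054 = 26·79, N2·N4 = 1328 = 16·83
achieved = 26·79/(16·83) = 1027/664; |achieved − target| = 0 ≤ 1027/66400 ✓

N1=26 N2=16 N3=79 N4=83 achieved=1027/664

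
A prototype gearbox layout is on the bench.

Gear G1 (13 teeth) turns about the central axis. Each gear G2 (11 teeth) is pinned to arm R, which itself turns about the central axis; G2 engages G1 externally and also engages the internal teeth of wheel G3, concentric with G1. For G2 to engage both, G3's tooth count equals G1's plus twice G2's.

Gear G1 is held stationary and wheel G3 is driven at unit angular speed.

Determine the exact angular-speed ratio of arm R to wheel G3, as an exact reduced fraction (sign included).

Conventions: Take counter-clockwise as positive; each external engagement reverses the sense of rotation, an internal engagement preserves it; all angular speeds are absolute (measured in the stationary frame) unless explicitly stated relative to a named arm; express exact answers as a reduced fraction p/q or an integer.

recognized (axles ride arm R): planetary set, 13/11/35 teeth
ring teeth: 13 + 2·11 = 35
13(ω_sun−ω_arm) = −35(ω_ring−ω_arm),  ω_sun = 0, ω_ring = 1
13(0−ω_arm) = −35(1−ω_arm)  ⇒  48·ω_arm = 35  ⇒  ω_arm = 35/48
ω_out/ω_in = 35/48

35/48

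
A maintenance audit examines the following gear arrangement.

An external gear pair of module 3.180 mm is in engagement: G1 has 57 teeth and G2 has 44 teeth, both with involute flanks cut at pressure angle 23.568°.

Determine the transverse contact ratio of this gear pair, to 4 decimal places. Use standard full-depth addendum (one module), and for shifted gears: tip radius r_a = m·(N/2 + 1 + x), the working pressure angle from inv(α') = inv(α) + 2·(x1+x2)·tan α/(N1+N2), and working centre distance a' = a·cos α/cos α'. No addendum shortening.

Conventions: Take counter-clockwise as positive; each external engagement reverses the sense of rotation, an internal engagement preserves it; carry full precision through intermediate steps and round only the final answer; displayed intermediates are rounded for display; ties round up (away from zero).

1.5894

single-mesh involute tooth geometry (57T engaging 44T at module 3.180)
base radii: r_b1 = 83.070206, r_b2 = 64.124369
tip radii: r_a1 = 93.810000, r_a2 = 73.140000
no profile shift: α' = α, a' = a
action lengths: √(r_a1²−r_b1²) = 43.585055, √(r_a2²−r_b2²) = 35.178471
base pitch p_b = π·m·cos α = 9.156939
CR = (43.585055 + 35.178471 − 160.590000·sin 23.56800°)/9.156939 = 1.589360
contact ratio ≈ 1.5894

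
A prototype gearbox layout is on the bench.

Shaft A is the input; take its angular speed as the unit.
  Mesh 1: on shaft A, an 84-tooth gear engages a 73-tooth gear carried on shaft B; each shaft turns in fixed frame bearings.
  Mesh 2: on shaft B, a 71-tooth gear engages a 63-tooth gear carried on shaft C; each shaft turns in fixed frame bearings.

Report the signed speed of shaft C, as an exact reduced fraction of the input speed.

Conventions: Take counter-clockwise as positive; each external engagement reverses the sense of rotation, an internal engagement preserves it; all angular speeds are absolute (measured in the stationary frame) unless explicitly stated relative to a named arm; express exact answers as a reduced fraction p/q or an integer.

2-mesh fixed-axis compound train (all bearings frame-fixed)
mesh 1 [84T→73T]: |ω|/ω_in = 1×84/73 = 84/73, sense flips to −
mesh 2 [71T→63T]: |ω|/ω_in = (84/73)×71/63 = 284/219, sense flips to +
signed output speed (× input speed) = 284/219

284/219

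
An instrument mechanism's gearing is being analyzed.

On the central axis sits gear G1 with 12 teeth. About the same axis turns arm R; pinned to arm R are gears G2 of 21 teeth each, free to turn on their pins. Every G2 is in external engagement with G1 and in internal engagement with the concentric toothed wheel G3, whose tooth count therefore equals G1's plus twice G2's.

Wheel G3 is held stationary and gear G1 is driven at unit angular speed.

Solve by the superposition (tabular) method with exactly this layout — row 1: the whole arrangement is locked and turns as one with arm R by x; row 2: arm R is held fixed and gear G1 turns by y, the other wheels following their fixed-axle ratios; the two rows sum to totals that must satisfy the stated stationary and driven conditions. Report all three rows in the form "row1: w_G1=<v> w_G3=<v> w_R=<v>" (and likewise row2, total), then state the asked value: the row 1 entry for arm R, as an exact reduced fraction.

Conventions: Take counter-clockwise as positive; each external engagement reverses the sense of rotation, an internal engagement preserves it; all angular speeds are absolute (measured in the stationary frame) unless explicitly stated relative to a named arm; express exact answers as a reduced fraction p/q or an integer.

row1: w_G1=2/11 w_G3=2/11 w_R=2/11
row2: w_G1=9/11 w_G3=-2/11 w_R=0
total: w_G1=1 w_G3=0 w_R=2/11
asked value: 2/11

topology: planetary set — G1 12T / G2 21T / G3 54T, arm = carrier (Willis)
superposition row 1 [locked train]: every member turns x
superposition row 2 [arm held]: sun y, ring −(12/54)·y, arm 0
boundary: total ω_ring = x − (12/54)·y = 0 and total ω_sun = x + y = 1  ⇒  y = 9/11, x = 2/11
row 2 ring = −(12/54)·9/11 = -2/11
totals (row 1 + row 2): sun 2/11 + 9/11 = 1, ring 2/11 + (-2/11) = 0, arm 2/11 + 0 = 2/11
asked cell (row1, arm) = 2/11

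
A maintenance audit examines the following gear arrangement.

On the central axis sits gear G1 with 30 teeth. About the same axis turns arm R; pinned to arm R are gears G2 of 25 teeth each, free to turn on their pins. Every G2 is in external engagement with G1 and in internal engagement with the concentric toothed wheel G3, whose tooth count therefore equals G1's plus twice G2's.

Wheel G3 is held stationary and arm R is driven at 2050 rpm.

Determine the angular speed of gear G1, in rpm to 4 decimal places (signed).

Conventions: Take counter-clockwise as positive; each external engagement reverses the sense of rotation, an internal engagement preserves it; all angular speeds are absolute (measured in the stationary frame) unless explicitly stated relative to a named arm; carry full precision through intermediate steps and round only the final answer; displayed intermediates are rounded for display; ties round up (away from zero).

+7516.6667 rpm

topology: planetary set — G1 30T / G2 25T / G3 80T, arm = carrier (Willis)
normalise by the input: solve with ω_arm = 1, then scale by 2050 rpm
ring teeth: 30 + 2·25 = 80
30(ω_sun−ω_arm) = −80(ω_ring−ω_arm),  ω_ring = 0, ω_arm = 1
ω_sun = 1 − (80/30)(0−1) = 11/3
scale: ω_sun = 11/3 × 2050 rpm = +7516.6667 rpm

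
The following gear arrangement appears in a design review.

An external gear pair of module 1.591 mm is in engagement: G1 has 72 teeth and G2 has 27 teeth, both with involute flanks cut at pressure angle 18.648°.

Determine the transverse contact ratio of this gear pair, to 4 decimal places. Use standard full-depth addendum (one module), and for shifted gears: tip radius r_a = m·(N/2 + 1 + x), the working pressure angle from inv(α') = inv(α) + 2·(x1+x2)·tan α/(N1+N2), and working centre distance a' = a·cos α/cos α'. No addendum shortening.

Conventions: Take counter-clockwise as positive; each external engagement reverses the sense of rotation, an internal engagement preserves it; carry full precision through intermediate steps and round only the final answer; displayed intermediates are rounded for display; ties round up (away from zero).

1.7928

recognized (one external pair, fixed centres): single-mesh tooth geometry, m = 1.591, N1 = 72, N2 = 27
base radii: r_b1 = 54.269060, r_b2 = 20.350897
tip radii: r_a1 = 58.867000, r_a2 = 23.069500
no profile shift: α' = α, a' = a
action lengths: √(r_a1²−r_b1²) = 22.807737, √(r_a2²−r_b2²) = 10.864751
base pitch p_b = π·m·cos α = 4.735869
CR = (22.807737 + 10.864751 − 78.754500·sin 18.64800°)/4.735869 = 1.792804
contact ratio ≈ 1.7928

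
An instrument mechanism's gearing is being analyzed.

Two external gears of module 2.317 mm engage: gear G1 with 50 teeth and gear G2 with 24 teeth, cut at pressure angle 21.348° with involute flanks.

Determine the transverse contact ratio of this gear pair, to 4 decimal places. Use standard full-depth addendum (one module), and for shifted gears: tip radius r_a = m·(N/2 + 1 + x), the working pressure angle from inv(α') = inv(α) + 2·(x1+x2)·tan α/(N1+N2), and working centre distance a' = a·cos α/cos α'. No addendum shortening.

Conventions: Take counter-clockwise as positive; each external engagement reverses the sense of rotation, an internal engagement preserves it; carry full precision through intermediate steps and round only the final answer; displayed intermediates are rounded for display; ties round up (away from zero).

1.6194

class = single-mesh tooth geometry [involute pair 50T × 24T, m = 2.317]
base radii: r_b1 = 53.950568, r_b2 = 25.896273
tip radii: r_a1 = 60.242000, r_a2 = 30.121000
no profile shift: α' = α, a' = a
action lengths: √(r_a1²−r_b1²) = 26.803634, √(r_a2²−r_b2²) = 15.383683
base pitch p_b = π·m·cos α = 6.779628
CR = (26.803634 + 15.383683 − 85.729000·sin 21.34800°)/6.779628 = 1.619447
contact ratio ≈ 1.6194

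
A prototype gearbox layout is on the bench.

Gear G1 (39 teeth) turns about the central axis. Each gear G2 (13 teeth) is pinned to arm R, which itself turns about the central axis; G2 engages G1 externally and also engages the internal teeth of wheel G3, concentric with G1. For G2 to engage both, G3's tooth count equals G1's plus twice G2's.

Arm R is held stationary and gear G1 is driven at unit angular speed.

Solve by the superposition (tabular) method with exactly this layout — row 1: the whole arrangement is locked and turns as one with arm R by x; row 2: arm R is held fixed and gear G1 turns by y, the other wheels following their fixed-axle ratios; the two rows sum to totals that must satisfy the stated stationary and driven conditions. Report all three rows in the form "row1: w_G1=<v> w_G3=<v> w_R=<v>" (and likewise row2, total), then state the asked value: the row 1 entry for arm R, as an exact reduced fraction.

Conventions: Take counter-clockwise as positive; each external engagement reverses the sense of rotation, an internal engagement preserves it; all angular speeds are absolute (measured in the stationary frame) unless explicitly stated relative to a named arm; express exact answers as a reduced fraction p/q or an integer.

planetary set (39T centre, 13T on arm, 65T internal) — Willis relation
superposition row 1 [locked train]: every member turns x
row 2 (arm held, sun turns y): ω_ring = −(39/65)·y, ω_arm = 0
boundary: total ω_arm = x = 0 and total ω_sun = x + y = 1  ⇒  y = 1, x = 0
row 2 ring = −(39/65)·1 = -3/5
totals (row 1 + row 2): sun 0 + 1 = 1, ring 0 + (-3/5) = -3/5, arm 0 + 0 = 0
asked cell (row1, arm) = 0

row1: w_G1=0 w_G3=0 w_R=0
row2: w_G1=1 w_G3=-3/5 w_R=0
total: w_G1=1 w_G3=-3/5 w_R=0
asked value: 0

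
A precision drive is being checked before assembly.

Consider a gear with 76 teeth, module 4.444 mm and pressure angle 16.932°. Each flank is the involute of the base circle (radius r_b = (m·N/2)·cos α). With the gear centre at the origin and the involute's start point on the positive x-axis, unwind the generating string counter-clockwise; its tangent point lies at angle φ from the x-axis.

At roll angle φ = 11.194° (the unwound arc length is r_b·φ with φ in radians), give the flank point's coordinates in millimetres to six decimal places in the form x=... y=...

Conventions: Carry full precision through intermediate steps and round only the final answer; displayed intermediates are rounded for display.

class = single-mesh tooth geometry [base-circle involute, m = 4.444, 76T]
pitch radius r_p = m·N/2 = 4.444·76/2 = 168.872000
base radius r_b = r_p·cos α = 168.872000·cos 16.932° = 161.551581
roll angle φ = 11.194° = 0.19537216 rad
x = r_b·(cos φ + φ·sin φ) = 164.605455
y = r_b·(sin φ − φ·cos φ) = 0.400055

x=164.605455 y=0.400055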